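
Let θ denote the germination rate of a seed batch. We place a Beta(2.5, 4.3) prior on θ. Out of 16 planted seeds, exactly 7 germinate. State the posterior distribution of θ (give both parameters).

The binomial likelihood is conjugate to the Beta prior: with 7 successes and 9 failures, the posterior is Beta(2.5+7, 4.3+9) = Beta(9.5, 13.3).

Posterior: Beta(9.5, 13.3)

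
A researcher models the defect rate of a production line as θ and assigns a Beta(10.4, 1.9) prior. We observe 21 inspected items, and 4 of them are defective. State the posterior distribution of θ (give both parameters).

Posterior: Beta(14.4, 18.9)

Observing 4 successes and 17 failures updates Beta(10.4, 1.9) by adding the success and failure counts to the two shape parameters: α = 10.4+4 = 14.4, β = 1.9+17 = 18.9.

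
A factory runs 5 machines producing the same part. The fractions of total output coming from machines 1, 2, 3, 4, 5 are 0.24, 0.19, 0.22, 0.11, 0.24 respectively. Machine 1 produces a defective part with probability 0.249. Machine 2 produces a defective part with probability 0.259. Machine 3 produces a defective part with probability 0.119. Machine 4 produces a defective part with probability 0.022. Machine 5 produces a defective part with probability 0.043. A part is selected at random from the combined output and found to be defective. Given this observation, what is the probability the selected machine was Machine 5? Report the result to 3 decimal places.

P(defective|M1) = 0.249; P(defective|M2) = 0.259; P(defective|M3) = 0.119; P(defective|M4) = 0.022; P(defective|M5) = 0.043.
Prior × likelihood for each source: 0.24·0.249=0.05976, 0.19·0.259=0.04921, 0.22·0.119=0.02618, 0.11·0.022=0.002420, 0.24·0.043=0.01032. Summing gives P(defective) = 0.14789.
P(Machine 5 | defective) = 0.01032 / 0.14789 = 0.070.

Posterior probability ≈ 0.070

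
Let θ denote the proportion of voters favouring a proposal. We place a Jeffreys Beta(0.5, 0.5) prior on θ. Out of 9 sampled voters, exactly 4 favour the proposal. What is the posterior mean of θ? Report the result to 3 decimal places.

The binomial likelihood is conjugate to the Beta prior: with 4 successes and 5 failures, the posterior is Beta(0.5+4, 0.5+5) = Beta(4.5, 5.5).
Posterior mean = α/(α+β) = 4.5/10 = 0.450.

Posterior mean ≈ 0.450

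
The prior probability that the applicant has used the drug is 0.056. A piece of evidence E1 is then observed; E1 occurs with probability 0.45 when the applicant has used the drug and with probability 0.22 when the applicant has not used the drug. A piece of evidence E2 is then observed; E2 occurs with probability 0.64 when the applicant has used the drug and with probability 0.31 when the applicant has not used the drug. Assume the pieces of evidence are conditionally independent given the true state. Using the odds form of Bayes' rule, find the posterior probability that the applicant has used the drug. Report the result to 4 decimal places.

Prior odds = 0.056/(1−0.056) = 0.059322. In log-odds, ln(0.059322) = -2.8248.
Add log likelihood ratios: ln(2.0455) + ln(2.0645) = 1.4405.
Posterior log-odds = -1.3843, so posterior odds = exp(-1.3843) = 0.25051. Converting, P(H|E) = 0.25051/1.2505 = 0.2003.

Posterior probability ≈ 0.2003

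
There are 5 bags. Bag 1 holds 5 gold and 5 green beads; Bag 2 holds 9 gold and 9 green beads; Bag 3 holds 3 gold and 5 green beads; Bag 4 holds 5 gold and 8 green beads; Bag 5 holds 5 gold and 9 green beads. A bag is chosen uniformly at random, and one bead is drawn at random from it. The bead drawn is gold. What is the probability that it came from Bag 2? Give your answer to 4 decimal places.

Posterior probability ≈ 0.2362

Tabulate prior·likelihood by source: [1] prior 0.2, lik 0.5, product 0.1000; [2] prior 0.2, lik 0.5, product 0.1000; [3] prior 0.2, lik 0.375, product 0.07500; [4] prior 0.2, lik 0.3846, product 0.07692; [5] prior 0.2, lik 0.3571, product 0.07143.
Normalizing constant = 0.42335; the posterior for Bag 2 is its product over the sum, 0.1000/0.42335 = 0.2362.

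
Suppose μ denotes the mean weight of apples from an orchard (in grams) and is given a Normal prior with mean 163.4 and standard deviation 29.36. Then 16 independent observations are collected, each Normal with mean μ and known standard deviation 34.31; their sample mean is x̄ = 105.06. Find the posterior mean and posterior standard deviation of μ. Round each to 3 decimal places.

Prior precision 1/τ₀² = 1/29.36² = 0.00116008; data precision n/σ² = 16/34.31² = 0.0135918.
Posterior precision = 0.00116008 + 0.0135918 = 0.0147519, giving posterior SD = 1/√0.0147519 = 8.233.
Posterior mean = (0.00116008·163.4 + 0.0135918·105.06) / 0.0147519 = 109.648.

Posterior mean ≈ 109.648; posterior SD ≈ 8.233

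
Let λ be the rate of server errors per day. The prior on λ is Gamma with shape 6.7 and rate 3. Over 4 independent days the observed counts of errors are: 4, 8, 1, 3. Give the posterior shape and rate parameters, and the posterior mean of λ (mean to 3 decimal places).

The Poisson likelihood adds the total count to the shape and the number of exposure periods to the rate. Here ∑xᵢ = 16 and n = 4, so shape 6.7→22.7 and rate 3→7.
Posterior mean = shape/rate = 22.7/7 = 3.243.

Posterior: Gamma(shape=22.7, rate=7); mean ≈ 3.243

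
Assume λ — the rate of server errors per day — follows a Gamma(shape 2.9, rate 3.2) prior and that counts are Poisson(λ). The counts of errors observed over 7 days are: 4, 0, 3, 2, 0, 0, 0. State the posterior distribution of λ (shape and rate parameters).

Posterior: Gamma(shape=11.9, rate=10.2)

The Poisson likelihood adds the total count to the shape and the number of exposure periods to the rate. Here ∑xᵢ = 9 and n = 7, so shape 2.9→11.9 and rate 3.2→10.2.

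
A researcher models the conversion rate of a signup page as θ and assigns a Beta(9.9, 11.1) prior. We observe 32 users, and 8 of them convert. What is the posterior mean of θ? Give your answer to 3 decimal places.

Observing 8 successes and 24 failures updates Beta(9.9, 11.1) by adding the success and failure counts to the two shape parameters: α = 9.9+8 = 17.9, β = 11.1+24 = 35.1.
E[θ | data] = 17.9/(17.9+35.1) = 0.338.

Posterior mean ≈ 0.338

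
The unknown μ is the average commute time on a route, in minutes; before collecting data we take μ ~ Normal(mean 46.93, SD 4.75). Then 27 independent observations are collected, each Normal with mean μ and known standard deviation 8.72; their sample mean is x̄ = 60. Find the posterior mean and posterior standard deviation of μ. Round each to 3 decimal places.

Prior precision 1/τ₀² = 1/4.75² = 0.0443213; data precision n/σ² = 27/8.72² = 0.355084.
Posterior precision = 0.0443213 + 0.355084 = 0.399405, giving posterior SD = 1/√0.399405 = 1.582.
Posterior mean = (0.0443213·46.93 + 0.355084·60) / 0.399405 = 58.550.

Posterior mean ≈ 58.550; posterior SD ≈ 1.582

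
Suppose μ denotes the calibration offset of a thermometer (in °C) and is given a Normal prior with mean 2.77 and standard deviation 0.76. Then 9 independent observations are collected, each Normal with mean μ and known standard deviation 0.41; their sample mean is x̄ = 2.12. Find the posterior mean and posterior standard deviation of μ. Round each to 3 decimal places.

With known σ, the Normal prior is conjugate. Weight on the data is w = (n/σ²)/(n/σ² + 1/τ₀²) = 53.5396/(53.5396+1.73130) = 0.96868.
Posterior mean = w·x̄ + (1−w)·μ₀ = 0.96868·2.12 + 0.031324·2.77 = 2.140. Posterior variance = 1/(53.5396+1.73130) = 0.0180927, so SD = 0.135.

Posterior mean ≈ 2.140; posterior SD ≈ 0.135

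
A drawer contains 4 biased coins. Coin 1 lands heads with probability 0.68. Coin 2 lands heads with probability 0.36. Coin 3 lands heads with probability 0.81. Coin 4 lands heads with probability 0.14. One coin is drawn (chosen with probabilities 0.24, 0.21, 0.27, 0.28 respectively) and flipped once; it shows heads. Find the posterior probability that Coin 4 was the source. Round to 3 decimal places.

Posterior probability ≈ 0.079

P(heads|C1) = 0.68; P(heads|C2) = 0.36; P(heads|C3) = 0.81; P(heads|C4) = 0.14.
Prior × likelihood for each source: 0.24·0.68=0.1632, 0.21·0.36=0.07560, 0.27·0.81=0.2187, 0.28·0.14=0.03920. Summing gives P(heads) = 0.49670.
P(Coin 4 | heads) = 0.03920 / 0.49670 = 0.079.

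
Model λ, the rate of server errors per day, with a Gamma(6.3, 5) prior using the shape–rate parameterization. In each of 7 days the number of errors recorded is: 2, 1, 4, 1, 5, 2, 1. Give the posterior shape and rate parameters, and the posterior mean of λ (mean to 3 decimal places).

The Poisson likelihood adds the total count to the shape and the number of exposure periods to the rate. Here ∑xᵢ = 16 and n = 7, so shape 6.3→22.3 and rate 5→12.
Posterior mean = shape/rate = 22.3/12 = 1.858.

Posterior: Gamma(shape=22.3, rate=12); mean ≈ 1.858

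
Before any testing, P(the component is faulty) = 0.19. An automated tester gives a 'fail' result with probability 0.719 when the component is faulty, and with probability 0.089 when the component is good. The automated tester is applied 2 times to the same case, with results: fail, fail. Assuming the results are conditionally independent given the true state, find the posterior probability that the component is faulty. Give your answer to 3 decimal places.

With H the event that the component is faulty, the joint likelihood of the observed sequence is P(data|H) = 0.719·0.719 = 0.51696 and P(data|¬H) = 0.089·0.089 = 0.0079210.
Bayes: P(H|data) = 0.19·0.51696 / (0.19·0.51696 + 0.81·0.0079210) = 0.098223/0.10464 = 0.9387.

Posterior P(H) ≈ 0.939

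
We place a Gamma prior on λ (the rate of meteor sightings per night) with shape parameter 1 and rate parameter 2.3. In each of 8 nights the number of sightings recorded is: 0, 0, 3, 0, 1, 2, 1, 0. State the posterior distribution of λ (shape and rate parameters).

The Poisson likelihood adds the total count to the shape and the number of exposure periods to the rate. Here ∑xᵢ = 7 and n = 8, so shape 1→8 and rate 2.3→10.3.

Posterior: Gamma(shape=8, rate=10.3)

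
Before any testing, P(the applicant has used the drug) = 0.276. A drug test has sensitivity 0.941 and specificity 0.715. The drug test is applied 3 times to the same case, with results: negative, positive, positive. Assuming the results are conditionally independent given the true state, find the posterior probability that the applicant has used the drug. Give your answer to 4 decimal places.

With H the event that the applicant has used the drug, the joint likelihood of the observed sequence is P(data|H) = 0.059·0.941·0.941 = 0.052243 and P(data|¬H) = 0.715·0.285·0.285 = 0.058076.
Bayes: P(H|data) = 0.276·0.052243 / (0.276·0.052243 + 0.724·0.058076) = 0.014419/0.056466 = 0.2554.

Posterior P(H) ≈ 0.2554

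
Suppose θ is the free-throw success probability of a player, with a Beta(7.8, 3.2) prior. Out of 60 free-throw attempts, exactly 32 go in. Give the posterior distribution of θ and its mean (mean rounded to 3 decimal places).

Posterior: Beta(39.8, 31.2); mean ≈ 0.561

Observing 32 successes and 28 failures updates Beta(7.8, 3.2) by adding the success and failure counts to the two shape parameters: α = 7.8+32 = 39.8, β = 3.2+28 = 31.2.
Posterior mean = α/(α+β) = 39.8/71 = 0.561.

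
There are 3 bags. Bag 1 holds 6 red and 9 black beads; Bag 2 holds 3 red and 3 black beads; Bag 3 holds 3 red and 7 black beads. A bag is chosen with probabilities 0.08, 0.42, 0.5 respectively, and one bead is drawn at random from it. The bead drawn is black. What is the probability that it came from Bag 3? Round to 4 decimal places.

Tabulate prior·likelihood by source: [1] prior 0.08, lik 0.6, product 0.04800; [2] prior 0.42, lik 0.5, product 0.2100; [3] prior 0.5, lik 0.7, product 0.3500.
Normalizing constant = 0.60800; the posterior for Bag 3 is its product over the sum, 0.3500/0.60800 = 0.5757.

Posterior probability ≈ 0.5757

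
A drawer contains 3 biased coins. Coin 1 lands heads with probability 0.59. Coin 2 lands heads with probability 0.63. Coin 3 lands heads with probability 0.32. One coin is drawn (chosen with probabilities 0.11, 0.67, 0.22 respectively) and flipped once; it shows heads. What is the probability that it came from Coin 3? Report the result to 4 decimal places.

Posterior probability ≈ 0.1263

P(heads|C1) = 0.59; P(heads|C2) = 0.63; P(heads|C3) = 0.32.
Prior × likelihood for each source: 0.11·0.59=0.06490, 0.67·0.63=0.4221, 0.22·0.32=0.07040. Summing gives P(heads) = 0.55740.
P(Coin 3 | heads) = 0.07040 / 0.55740 = 0.1263.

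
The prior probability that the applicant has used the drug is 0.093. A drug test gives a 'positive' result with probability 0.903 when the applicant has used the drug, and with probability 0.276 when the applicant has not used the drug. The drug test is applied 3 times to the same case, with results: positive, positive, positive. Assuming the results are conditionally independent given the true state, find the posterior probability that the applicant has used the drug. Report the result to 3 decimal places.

With H the event that the applicant has used the drug, the joint likelihood of the observed sequence is P(data|H) = 0.903·0.903·0.903 = 0.73631 and P(data|¬H) = 0.276·0.276·0.276 = 0.021025.
Bayes: P(H|data) = 0.093·0.73631 / (0.093·0.73631 + 0.907·0.021025) = 0.068477/0.087547 = 0.7822.

Posterior P(H) ≈ 0.782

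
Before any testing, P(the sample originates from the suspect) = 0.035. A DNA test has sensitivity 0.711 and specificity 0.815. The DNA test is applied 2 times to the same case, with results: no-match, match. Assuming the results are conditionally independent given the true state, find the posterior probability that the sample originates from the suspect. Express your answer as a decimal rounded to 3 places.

Posterior P(H) ≈ 0.047

With H the event that the sample originates from the suspect, the joint likelihood of the observed sequence is P(data|H) = 0.289·0.711 = 0.20548 and P(data|¬H) = 0.815·0.185 = 0.15077.
Bayes: P(H|data) = 0.035·0.20548 / (0.035·0.20548 + 0.965·0.15077) = 0.0071918/0.15269 = 0.0471.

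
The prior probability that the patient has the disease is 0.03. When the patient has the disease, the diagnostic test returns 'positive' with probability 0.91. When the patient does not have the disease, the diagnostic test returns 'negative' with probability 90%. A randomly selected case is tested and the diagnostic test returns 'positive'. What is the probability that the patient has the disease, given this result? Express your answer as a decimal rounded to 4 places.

Let H be the event that the patient has the disease. P(H) = 0.03, so P(¬H) = 0.97. With E the 'positive' result, P(E|H) = 0.91 and P(E|¬H) = 0.1.
P(E) = 0.91·0.03 + 0.1·0.97 = 0.027300 + 0.097000 = 0.12430.
By Bayes' theorem, P(H|E) = 0.027300 / 0.12430 = 0.2196.

P(H | E) ≈ 0.2196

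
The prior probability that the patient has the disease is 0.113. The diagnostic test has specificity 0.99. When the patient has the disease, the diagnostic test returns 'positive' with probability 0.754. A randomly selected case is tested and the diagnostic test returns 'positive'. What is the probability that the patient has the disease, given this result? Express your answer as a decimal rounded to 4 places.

Let H be the event that the patient has the disease. P(H) = 0.113, so P(¬H) = 0.887. With E the 'positive' result, P(E|H) = 0.754 and P(E|¬H) = 0.01.
P(E) = 0.754·0.113 + 0.01·0.887 = 0.085202 + 0.0088700 = 0.094072.
By Bayes' theorem, P(H|E) = 0.085202 / 0.094072 = 0.9057.

P(H | E) ≈ 0.9057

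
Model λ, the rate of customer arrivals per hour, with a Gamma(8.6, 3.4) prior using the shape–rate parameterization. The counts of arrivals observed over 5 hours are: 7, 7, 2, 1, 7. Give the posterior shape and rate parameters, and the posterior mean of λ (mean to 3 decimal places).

The Poisson likelihood adds the total count to the shape and the number of exposure periods to the rate. Here ∑xᵢ = 24 and n = 5, so shape 8.6→32.6 and rate 3.4→8.4.
E[λ | data] = 32.6/8.4 = 3.881.

Posterior: Gamma(shape=32.6, rate=8.4); mean ≈ 3.881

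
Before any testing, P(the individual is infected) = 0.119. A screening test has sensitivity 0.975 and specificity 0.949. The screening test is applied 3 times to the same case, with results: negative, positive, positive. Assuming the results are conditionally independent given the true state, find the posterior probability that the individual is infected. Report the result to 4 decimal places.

Let H be the event that the individual is infected; start with P(H) = 0.119. P('positive'|H) = 0.975, P('positive'|¬H) = 0.051.
Update on result 1 ('negative'): P(H) ← 0.025·0.1190 / (0.025·0.1190 + 0.949·0.8810) = 0.0029750/0.83904 = 0.0035.
Update on result 2 ('positive'): P(H) ← 0.975·0.0035 / (0.975·0.0035 + 0.051·0.9965) = 0.0034571/0.054276 = 0.0637.
Update on result 3 ('positive'): P(H) ← 0.975·0.0637 / (0.975·0.0637 + 0.051·0.9363) = 0.062101/0.10985 = 0.5653.

Posterior P(H) ≈ 0.5653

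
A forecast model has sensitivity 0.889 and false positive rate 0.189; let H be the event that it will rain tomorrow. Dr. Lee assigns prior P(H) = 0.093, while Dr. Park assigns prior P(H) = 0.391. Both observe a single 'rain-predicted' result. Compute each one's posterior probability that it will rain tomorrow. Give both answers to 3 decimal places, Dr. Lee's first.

Dr. Lee: 0.325; Dr. Park: 0.751

The likelihood ratio for a 'rain-predicted' result is 0.889/0.189 = 4.7037.
Dr. Lee: prior odds 0.093/0.907 = 0.10254; posterior odds 0.48230; posterior probability 0.325.
Dr. Park: prior odds 0.391/0.609 = 0.64204; posterior odds 3.0199; posterior probability 0.751.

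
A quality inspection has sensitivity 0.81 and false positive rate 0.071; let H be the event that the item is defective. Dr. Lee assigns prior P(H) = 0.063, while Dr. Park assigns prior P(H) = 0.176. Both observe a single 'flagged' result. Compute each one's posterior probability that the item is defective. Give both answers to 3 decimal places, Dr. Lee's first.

Dr. Lee: 0.434; Dr. Park: 0.709

P('+'|H) = 0.81, P('+'|¬H) = 0.071.
Dr. Lee: numerator 0.81·0.063 = 0.051030; evidence = 0.051030+0.071·0.937 = 0.11756; posterior = 0.434.
Dr. Park: numerator 0.81·0.176 = 0.14256; evidence = 0.14256+0.071·0.824 = 0.20106; posterior = 0.709.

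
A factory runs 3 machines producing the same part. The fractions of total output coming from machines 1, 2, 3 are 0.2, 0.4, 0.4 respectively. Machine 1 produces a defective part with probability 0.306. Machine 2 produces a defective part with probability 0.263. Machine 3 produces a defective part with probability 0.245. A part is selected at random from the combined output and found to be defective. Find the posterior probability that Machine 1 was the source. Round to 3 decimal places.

Posterior probability ≈ 0.231

P(defective|M1) = 0.306; P(defective|M2) = 0.263; P(defective|M3) = 0.245.
Prior × likelihood for each source: 0.2·0.306=0.06120, 0.4·0.263=0.1052, 0.4·0.245=0.09800. Summing gives P(defective) = 0.26440.
P(Machine 1 | defective) = 0.06120 / 0.26440 = 0.231.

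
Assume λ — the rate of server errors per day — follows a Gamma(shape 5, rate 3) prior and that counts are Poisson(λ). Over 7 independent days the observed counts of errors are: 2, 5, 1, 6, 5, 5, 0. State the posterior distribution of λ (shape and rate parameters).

Posterior: Gamma(shape=29, rate=10)

Total count ∑xᵢ = 24 over n = 7 days.
Gamma is conjugate to the Poisson likelihood: posterior is Gamma(shape = 5+24 = 29, rate = 3+7 = 10).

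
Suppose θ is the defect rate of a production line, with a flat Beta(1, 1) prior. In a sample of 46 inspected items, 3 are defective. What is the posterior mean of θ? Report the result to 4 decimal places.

Posterior mean ≈ 0.0833

The binomial likelihood is conjugate to the Beta prior: with 3 successes and 43 failures, the posterior is Beta(1+3, 1+43) = Beta(4, 44).
E[θ | data] = 4/(4+44) = 0.0833.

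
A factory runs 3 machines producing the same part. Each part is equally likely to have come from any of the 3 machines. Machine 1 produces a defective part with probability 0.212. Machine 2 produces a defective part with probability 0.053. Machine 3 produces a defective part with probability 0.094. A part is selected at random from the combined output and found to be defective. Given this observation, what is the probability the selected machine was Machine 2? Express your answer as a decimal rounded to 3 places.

Tabulate prior·likelihood by source: [1] prior 0.333333, lik 0.212, product 0.07067; [2] prior 0.333333, lik 0.053, product 0.01767; [3] prior 0.333333, lik 0.094, product 0.03133.
Normalizing constant = 0.11967; the posterior for Machine 2 is its product over the sum, 0.01767/0.11967 = 0.148.

Posterior probability ≈ 0.148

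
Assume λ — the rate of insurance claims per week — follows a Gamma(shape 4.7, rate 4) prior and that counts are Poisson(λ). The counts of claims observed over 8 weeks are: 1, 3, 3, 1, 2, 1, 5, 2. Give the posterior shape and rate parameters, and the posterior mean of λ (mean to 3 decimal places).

Total count ∑xᵢ = 18 over n = 8 weeks.
Gamma is conjugate to the Poisson likelihood: posterior is Gamma(shape = 4.7+18 = 22.7, rate = 4+8 = 12).
E[λ | data] = 22.7/12 = 1.892.

Posterior: Gamma(shape=22.7, rate=12); mean ≈ 1.892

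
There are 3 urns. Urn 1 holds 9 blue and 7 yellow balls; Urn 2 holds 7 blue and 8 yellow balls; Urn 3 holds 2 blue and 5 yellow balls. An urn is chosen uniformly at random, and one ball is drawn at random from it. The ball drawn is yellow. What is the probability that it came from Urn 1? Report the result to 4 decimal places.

Tabulate prior·likelihood by source: [1] prior 0.333333, lik 0.4375, product 0.1458; [2] prior 0.333333, lik 0.5333, product 0.1778; [3] prior 0.333333, lik 0.7143, product 0.2381.
Normalizing constant = 0.56171; the posterior for Urn 1 is its product over the sum, 0.1458/0.56171 = 0.2596.

Posterior probability ≈ 0.2596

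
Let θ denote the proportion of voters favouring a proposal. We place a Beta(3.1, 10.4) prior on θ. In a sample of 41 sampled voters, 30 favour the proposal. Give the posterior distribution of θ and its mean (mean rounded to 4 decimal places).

Observing 30 successes and 11 failures updates Beta(3.1, 10.4) by adding the success and failure counts to the two shape parameters: α = 3.1+30 = 33.1, β = 10.4+11 = 21.4.
E[θ | data] = 33.1/(33.1+21.4) = 0.6073.

Posterior: Beta(33.1, 21.4); mean ≈ 0.6073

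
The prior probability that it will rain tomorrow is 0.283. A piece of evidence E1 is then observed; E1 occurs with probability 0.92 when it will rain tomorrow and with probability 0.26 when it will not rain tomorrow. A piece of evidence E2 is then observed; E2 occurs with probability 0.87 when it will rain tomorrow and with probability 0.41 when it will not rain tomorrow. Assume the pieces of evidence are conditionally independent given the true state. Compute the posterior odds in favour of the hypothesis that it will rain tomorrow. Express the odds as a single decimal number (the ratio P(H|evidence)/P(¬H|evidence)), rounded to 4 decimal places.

Posterior odds ≈ 2.9636

Prior odds = 0.283/(1−0.283) = 0.39470.
Likelihood ratio for E1 = 0.92/0.26 = 3.5385.
Likelihood ratio for E2 = 0.87/0.41 = 2.1220.
Posterior odds = prior odds × LR₁ × LR₂ = 2.9636.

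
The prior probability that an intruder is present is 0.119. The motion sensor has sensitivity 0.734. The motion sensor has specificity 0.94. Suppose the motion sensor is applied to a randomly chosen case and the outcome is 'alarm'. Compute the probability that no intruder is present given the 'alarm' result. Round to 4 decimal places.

P(¬H | E) ≈ 0.3770

Write H for 'an intruder is present'. Prior odds H:¬H = 0.119/0.881 = 0.13507. For the 'alarm' outcome, the likelihood ratio is 0.734/0.06 = 12.233.
Posterior odds = 0.13507 × 12.233 = 1.6524, so P(H|E) = 1.6524/(1+1.6524) = 0.6230. Then P(¬H|E) = 1 − 0.6230 = 0.3770.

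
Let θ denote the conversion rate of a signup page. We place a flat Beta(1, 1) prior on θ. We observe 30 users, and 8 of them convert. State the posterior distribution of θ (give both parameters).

Posterior: Beta(9, 23)

Observing 8 successes and 22 failures updates Beta(1, 1) by adding the success and failure counts to the two shape parameters: α = 1+8 = 9, β = 1+22 = 23.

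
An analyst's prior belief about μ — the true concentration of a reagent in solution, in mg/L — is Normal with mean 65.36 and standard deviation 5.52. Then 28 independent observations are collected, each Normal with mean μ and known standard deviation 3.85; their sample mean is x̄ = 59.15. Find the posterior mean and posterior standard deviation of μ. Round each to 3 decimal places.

Posterior mean ≈ 59.256; posterior SD ≈ 0.721

Prior precision 1/τ₀² = 1/5.52² = 0.0328187; data precision n/σ² = 28/3.85² = 1.88902.
Posterior precision = 0.0328187 + 1.88902 = 1.92184, giving posterior SD = 1/√1.92184 = 0.721.
Posterior mean = (0.0328187·65.36 + 1.88902·59.15) / 1.92184 = 59.256.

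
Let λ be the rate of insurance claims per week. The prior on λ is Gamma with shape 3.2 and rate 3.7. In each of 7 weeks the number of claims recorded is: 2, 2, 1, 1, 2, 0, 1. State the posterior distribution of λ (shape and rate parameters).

Posterior: Gamma(shape=12.2, rate=10.7)

The Poisson likelihood adds the total count to the shape and the number of exposure periods to the rate. Here ∑xᵢ = 9 and n = 7, so shape 3.2→12.2 and rate 3.7→10.7.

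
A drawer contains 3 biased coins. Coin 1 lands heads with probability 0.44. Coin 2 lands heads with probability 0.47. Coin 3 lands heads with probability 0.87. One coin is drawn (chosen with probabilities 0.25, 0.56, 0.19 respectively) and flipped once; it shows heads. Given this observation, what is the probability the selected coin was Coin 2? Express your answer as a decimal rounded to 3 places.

Posterior probability ≈ 0.489

Tabulate prior·likelihood by source: [1] prior 0.25, lik 0.44, product 0.1100; [2] prior 0.56, lik 0.47, product 0.2632; [3] prior 0.19, lik 0.87, product 0.1653.
Normalizing constant = 0.53850; the posterior for Coin 2 is its product over the sum, 0.2632/0.53850 = 0.489.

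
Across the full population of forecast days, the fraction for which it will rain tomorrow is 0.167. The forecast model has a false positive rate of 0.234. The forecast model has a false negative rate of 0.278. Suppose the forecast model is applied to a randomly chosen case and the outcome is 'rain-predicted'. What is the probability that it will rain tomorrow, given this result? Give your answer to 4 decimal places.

P(H | E) ≈ 0.3822

Write H for 'it will rain tomorrow'. Prior odds H:¬H = 0.167/0.833 = 0.20048. For the 'rain-predicted' outcome, the likelihood ratio is 0.722/0.234 = 3.0855.
Posterior odds = 0.20048 × 3.0855 = 0.61858, so P(H|E) = 0.61858/(1+0.61858) = 0.3822.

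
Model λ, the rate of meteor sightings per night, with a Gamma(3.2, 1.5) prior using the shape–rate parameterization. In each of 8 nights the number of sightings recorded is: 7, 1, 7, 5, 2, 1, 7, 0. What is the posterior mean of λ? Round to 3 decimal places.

The Poisson likelihood adds the total count to the shape and the number of exposure periods to the rate. Here ∑xᵢ = 30 and n = 8, so shape 3.2→33.2 and rate 1.5→9.5.
Posterior mean = shape/rate = 33.2/9.5 = 3.495.

Posterior mean ≈ 3.495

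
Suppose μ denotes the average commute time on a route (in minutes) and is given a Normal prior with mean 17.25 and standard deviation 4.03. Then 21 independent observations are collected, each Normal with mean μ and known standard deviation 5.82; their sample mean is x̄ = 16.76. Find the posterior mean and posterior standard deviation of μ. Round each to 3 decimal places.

Prior precision 1/τ₀² = 1/4.03² = 0.0615729; data precision n/σ² = 21/5.82² = 0.619974.
Posterior precision = 0.0615729 + 0.619974 = 0.681547, giving posterior SD = 1/√0.681547 = 1.211.
Posterior mean = (0.0615729·17.25 + 0.619974·16.76) / 0.681547 = 16.804.

Posterior mean ≈ 16.804; posterior SD ≈ 1.211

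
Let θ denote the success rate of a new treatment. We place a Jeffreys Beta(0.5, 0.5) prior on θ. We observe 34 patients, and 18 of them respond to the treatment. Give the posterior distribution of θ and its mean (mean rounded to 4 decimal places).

Observing 18 successes and 16 failures updates Beta(0.5, 0.5) by adding the success and failure counts to the two shape parameters: α = 0.5+18 = 18.5, β = 0.5+16 = 16.5.
Posterior mean = α/(α+β) = 18.5/35 = 0.5286.

Posterior: Beta(18.5, 16.5); mean ≈ 0.5286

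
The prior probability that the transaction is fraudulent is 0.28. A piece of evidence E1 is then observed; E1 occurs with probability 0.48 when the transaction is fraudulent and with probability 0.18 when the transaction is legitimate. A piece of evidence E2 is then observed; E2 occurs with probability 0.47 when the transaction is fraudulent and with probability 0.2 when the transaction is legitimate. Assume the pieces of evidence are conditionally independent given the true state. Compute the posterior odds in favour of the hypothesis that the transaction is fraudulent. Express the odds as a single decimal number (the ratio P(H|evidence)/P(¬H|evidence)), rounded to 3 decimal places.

Prior odds = 0.28/(1−0.28) = 0.38889.
Likelihood ratio for E1 = 0.48/0.18 = 2.6667.
Likelihood ratio for E2 = 0.47/0.2 = 2.3500.
Posterior odds = prior odds × LR₁ × LR₂ = 2.4370.

Posterior odds ≈ 2.437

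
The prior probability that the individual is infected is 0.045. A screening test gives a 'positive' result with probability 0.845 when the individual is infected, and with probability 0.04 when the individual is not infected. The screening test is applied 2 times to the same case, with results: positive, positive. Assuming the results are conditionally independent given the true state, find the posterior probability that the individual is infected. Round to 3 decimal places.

Posterior P(H) ≈ 0.955

Let H be the event that the individual is infected; start with P(H) = 0.045. P('positive'|H) = 0.845, P('positive'|¬H) = 0.04.
Update on result 1 ('positive'): P(H) ← 0.845·0.0450 / (0.845·0.0450 + 0.04·0.9550) = 0.038025/0.076225 = 0.4989.
Update on result 2 ('positive'): P(H) ← 0.845·0.4989 / (0.845·0.4989 + 0.04·0.5011) = 0.42153/0.44158 = 0.9546.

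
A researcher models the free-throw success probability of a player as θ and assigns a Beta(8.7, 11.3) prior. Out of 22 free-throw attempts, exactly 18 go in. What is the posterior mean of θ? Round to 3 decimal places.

Observing 18 successes and 4 failures updates Beta(8.7, 11.3) by adding the success and failure counts to the two shape parameters: α = 8.7+18 = 26.7, β = 11.3+4 = 15.3.
Posterior mean = α/(α+β) = 26.7/42 = 0.636.

Posterior mean ≈ 0.636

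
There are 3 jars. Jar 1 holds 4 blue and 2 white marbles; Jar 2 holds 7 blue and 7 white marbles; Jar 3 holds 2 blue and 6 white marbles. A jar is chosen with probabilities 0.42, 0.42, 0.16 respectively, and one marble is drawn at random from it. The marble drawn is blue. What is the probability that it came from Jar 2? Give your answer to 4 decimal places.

P(blue|Jar 1) = 0.6667; P(blue|Jar 2) = 0.5; P(blue|Jar 3) = 0.25.
Prior × likelihood for each source: 0.42·0.6667=0.2800, 0.42·0.5=0.2100, 0.16·0.25=0.04000. Summing gives P(blue) = 0.53000.
P(Jar 2 | blue) = 0.2100 / 0.53000 = 0.3962.

Posterior probability ≈ 0.3962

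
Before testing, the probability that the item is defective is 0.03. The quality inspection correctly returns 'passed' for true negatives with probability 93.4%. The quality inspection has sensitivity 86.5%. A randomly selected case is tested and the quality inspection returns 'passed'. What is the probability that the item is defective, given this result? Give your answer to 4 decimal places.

P(H | E) ≈ 0.0045

Write H for 'the item is defective'. Prior odds H:¬H = 0.03/0.97 = 0.030928. For the 'passed' outcome, the likelihood ratio is 0.135/0.934 = 0.14454.
Posterior odds = 0.030928 × 0.14454 = 0.0044703, so P(H|E) = 0.0044703/(1+0.0044703) = 0.0045.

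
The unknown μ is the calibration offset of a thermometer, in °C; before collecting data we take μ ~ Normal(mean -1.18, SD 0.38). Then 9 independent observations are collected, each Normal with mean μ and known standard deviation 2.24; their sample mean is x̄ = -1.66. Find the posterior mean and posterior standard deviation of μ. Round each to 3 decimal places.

Posterior mean ≈ -1.279; posterior SD ≈ 0.339

Prior precision 1/τ₀² = 1/0.38² = 6.92521; data precision n/σ² = 9/2.24² = 1.79369.
Posterior precision = 6.92521 + 1.79369 = 8.71889, giving posterior SD = 1/√8.71889 = 0.339.
Posterior mean = (6.92521·-1.18 + 1.79369·-1.66) / 8.71889 = -1.279.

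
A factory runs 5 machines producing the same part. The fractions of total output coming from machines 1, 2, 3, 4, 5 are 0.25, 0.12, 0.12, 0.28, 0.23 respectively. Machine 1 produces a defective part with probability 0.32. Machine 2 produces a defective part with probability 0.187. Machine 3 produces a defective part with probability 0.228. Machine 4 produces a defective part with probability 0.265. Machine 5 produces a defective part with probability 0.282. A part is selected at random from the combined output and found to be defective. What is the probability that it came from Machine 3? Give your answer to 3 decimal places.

Posterior probability ≈ 0.102

P(defective|M1) = 0.32; P(defective|M2) = 0.187; P(defective|M3) = 0.228; P(defective|M4) = 0.265; P(defective|M5) = 0.282.
Prior × likelihood for each source: 0.25·0.32=0.08000, 0.12·0.187=0.02244, 0.12·0.228=0.02736, 0.28·0.265=0.07420, 0.23·0.282=0.06486. Summing gives P(defective) = 0.26886.
P(Machine 3 | defective) = 0.02736 / 0.26886 = 0.102.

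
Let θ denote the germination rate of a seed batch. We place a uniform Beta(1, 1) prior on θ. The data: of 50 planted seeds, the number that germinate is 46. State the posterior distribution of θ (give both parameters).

Posterior: Beta(47, 5)

The binomial likelihood is conjugate to the Beta prior: with 46 successes and 4 failures, the posterior is Beta(1+46, 1+4) = Beta(47, 5).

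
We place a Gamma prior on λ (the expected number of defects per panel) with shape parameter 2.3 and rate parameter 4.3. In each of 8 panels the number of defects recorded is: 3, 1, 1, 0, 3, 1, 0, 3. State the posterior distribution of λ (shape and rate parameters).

Posterior: Gamma(shape=14.3, rate=12.3)

The Poisson likelihood adds the total count to the shape and the number of exposure periods to the rate. Here ∑xᵢ = 12 and n = 8, so shape 2.3→14.3 and rate 4.3→12.3.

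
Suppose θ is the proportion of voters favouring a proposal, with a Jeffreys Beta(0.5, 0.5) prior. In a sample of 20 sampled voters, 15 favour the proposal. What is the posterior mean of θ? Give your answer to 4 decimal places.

Posterior mean ≈ 0.7381

Observing 15 successes and 5 failures updates Beta(0.5, 0.5) by adding the success and failure counts to the two shape parameters: α = 0.5+15 = 15.5, β = 0.5+5 = 5.5.
Posterior mean = α/(α+β) = 15.5/21 = 0.7381.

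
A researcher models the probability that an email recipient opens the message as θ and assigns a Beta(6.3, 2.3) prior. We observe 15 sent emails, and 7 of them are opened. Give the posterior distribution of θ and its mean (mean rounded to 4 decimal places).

Posterior: Beta(13.3, 10.3); mean ≈ 0.5636

Observing 7 successes and 8 failures updates Beta(6.3, 2.3) by adding the success and failure counts to the two shape parameters: α = 6.3+7 = 13.3, β = 2.3+8 = 10.3.
Posterior mean = α/(α+β) = 13.3/23.6 = 0.5636.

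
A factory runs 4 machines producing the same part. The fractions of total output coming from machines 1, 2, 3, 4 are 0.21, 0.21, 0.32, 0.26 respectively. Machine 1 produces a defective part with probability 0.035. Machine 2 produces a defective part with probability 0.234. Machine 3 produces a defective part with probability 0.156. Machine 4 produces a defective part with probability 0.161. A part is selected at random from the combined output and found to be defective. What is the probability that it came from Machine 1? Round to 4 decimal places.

Posterior probability ≈ 0.0496

Tabulate prior·likelihood by source: [1] prior 0.21, lik 0.035, product 0.007350; [2] prior 0.21, lik 0.234, product 0.04914; [3] prior 0.32, lik 0.156, product 0.04992; [4] prior 0.26, lik 0.161, product 0.04186.
Normalizing constant = 0.14827; the posterior for Machine 1 is its product over the sum, 0.007350/0.14827 = 0.0496.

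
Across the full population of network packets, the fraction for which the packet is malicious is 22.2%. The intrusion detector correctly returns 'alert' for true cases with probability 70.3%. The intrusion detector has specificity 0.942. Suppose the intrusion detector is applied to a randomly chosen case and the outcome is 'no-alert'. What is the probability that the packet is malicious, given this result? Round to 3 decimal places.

Let H be the event that the packet is malicious. P(H) = 0.222, so P(¬H) = 0.778. With E the 'no-alert' result, P(E|H) = 0.297 and P(E|¬H) = 0.942.
P(E) = 0.297·0.222 + 0.942·0.778 = 0.065934 + 0.73288 = 0.79881.
By Bayes' theorem, P(H|E) = 0.065934 / 0.79881 = 0.083.

P(H | E) ≈ 0.083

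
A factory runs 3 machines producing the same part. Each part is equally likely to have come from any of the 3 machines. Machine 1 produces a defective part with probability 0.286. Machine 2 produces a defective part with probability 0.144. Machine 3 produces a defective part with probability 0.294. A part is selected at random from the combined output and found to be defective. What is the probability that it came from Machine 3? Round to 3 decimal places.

P(defective|M1) = 0.286; P(defective|M2) = 0.144; P(defective|M3) = 0.294.
Prior × likelihood for each source: 0.333333·0.286=0.09533, 0.333333·0.144=0.04800, 0.333333·0.294=0.09800. Summing gives P(defective) = 0.24133.
P(Machine 3 | defective) = 0.09800 / 0.24133 = 0.406.

Posterior probability ≈ 0.406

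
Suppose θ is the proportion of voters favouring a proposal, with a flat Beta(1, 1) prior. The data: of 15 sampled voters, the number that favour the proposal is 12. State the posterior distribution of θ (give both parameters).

Posterior: Beta(13, 4)

Observing 12 successes and 3 failures updates Beta(1, 1) by adding the success and failure counts to the two shape parameters: α = 1+12 = 13, β = 1+3 = 4.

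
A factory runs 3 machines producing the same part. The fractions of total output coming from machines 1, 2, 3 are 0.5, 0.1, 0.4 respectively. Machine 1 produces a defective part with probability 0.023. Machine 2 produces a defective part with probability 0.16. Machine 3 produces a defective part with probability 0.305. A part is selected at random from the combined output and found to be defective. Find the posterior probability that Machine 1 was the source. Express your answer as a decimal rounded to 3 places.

Tabulate prior·likelihood by source: [1] prior 0.5, lik 0.023, product 0.01150; [2] prior 0.1, lik 0.16, product 0.01600; [3] prior 0.4, lik 0.305, product 0.1220.
Normalizing constant = 0.14950; the posterior for Machine 1 is its product over the sum, 0.01150/0.14950 = 0.077.

Posterior probability ≈ 0.077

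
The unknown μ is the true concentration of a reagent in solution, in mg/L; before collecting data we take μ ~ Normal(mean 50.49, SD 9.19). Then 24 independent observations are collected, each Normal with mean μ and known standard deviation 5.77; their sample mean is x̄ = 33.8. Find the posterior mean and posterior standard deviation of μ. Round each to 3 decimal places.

Posterior mean ≈ 34.070; posterior SD ≈ 1.168

Prior precision 1/τ₀² = 1/9.19² = 0.0118405; data precision n/σ² = 24/5.77² = 0.720874.
Posterior precision = 0.0118405 + 0.720874 = 0.732715, giving posterior SD = 1/√0.732715 = 1.168.
Posterior mean = (0.0118405·50.49 + 0.720874·33.8) / 0.732715 = 34.070.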